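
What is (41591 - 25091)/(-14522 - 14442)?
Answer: -4125/7241 ≈ -0.56967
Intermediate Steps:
(41591 - 25091)/(-14522 - 14442) = 16500/(-28964) = 16500*(-1/28964) = -4125/7241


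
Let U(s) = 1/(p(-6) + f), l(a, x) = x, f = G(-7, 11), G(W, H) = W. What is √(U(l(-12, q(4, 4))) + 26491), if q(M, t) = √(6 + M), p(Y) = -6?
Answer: √4476966/13 ≈ 162.76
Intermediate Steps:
f = -7
U(s) = -1/13 (U(s) = 1/(-6 - 7) = 1/(-13) = -1/13)
√(U(l(-12, q(4, 4))) + 26491) = √(-1/13 + 26491) = √(344382/13) = √4476966/13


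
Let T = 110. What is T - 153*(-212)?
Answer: 32546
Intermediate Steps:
T - 153*(-212) = 110 - 153*(-212) = 110 + 32436 = 32546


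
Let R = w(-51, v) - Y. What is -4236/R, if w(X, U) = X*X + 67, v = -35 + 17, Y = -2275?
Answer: -4236/4943 ≈ -0.85697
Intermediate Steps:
v = -18
w(X, U) = 67 + X² (w(X, U) = X² + 67 = 67 + X²)
R = 4943 (R = (67 + (-51)²) - 1*(-2275) = (67 + 2601) + 2275 = 2668 + 2275 = 4943)
-4236/R = -4236/4943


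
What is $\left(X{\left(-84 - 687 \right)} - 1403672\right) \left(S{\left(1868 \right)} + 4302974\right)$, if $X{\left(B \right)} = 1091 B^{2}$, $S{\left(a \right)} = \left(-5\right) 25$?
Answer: $2784508951226691$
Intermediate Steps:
$S{\left(a \right)} = -125$
$\left(X{\left(-84 - 687 \right)} - 1403672\right) \left(S{\left(1868 \right)} + 4302974\right) = \left(1091 \left(-84 - 687\right)^{2} - 1403672\right) \left(-125 + 4302974\right) = \left(1091 \left(-84 - 687\right)^{2} - 1403672\right) 4302849 = \left(1091 \left(-771\right)^{2} - 1403672\right) 4302849 = \left(1091 \cdot 594441 - 1403672\right) 4302849 = \left(648535131 - 1403672\right) 4302849 = 647131459 \cdot 4302849 = 2784508951226691$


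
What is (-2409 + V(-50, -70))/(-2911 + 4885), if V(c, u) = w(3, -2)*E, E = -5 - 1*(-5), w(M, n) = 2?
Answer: -803/658 ≈ -1.2204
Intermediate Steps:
E = 0 (E = -5 + 5 = 0)
V(c, u) = 0 (V(c, u) = 2*0 = 0)
(-2409 + V(-50, -70))/(-2911 + 4885) = (-2409 + 0)/(-2911 + 4885) = -2409/1974 = -2409*1/1974 = -803/658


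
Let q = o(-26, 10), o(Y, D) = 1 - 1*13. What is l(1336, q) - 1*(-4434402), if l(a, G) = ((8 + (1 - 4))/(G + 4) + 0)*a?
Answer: 4433567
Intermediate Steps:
o(Y, D) = -12 (o(Y, D) = 1 - 13 = -12)
q = -12
l(a, G) = 5*a/(4 + G) (l(a, G) = ((8 - 3)/(4 + G) + 0)*a = (5/(4 + G) + 0)*a = (5/(4 + G))*a = 5*a/(4 + G))
l(1336, q) - 1*(-4434402) = 5*1336/(4 - 12) - 1*(-4434402) = 5*1336/(-8) + 4434402 = 5*1336*(-⅛) + 4434402 = -835 + 4434402 = 4433567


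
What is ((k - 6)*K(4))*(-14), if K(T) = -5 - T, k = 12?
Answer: 756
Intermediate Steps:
((k - 6)*K(4))*(-14) = ((12 - 6)*(-5 - 1*4))*(-14) = (6*(-5 - 4))*(-14) = (6*(-9))*(-14) = -54*(-14) = 756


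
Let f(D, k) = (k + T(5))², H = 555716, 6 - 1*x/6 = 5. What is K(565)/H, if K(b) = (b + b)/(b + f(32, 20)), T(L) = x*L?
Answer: 113/170326954 ≈ 6.6343e-7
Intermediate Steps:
x = 6 (x = 36 - 6*5 = 36 - 30 = 6)
T(L) = 6*L
f(D, k) = (30 + k)² (f(D, k) = (k + 6*5)² = (k + 30)² = (30 + k)²)
K(b) = 2*b/(2500 + b) (K(b) = (b + b)/(b + (30 + 20)²) = (2*b)/(b + 50²) = (2*b)/(b + 2500) = (2*b)/(2500 + b) = 2*b/(2500 + b))
K(565)/H = (2*565/(2500 + 565))/555716 = (2*565/3065)*(1/555716) = (2*565*(1/3065))*(1/555716) = (226/613)*(1/555716) = 113/170326954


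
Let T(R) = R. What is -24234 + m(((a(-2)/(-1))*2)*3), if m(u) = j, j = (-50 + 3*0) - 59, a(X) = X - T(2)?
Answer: -24343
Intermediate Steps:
a(X) = -2 + X (a(X) = X - 1*2 = X - 2 = -2 + X)
j = -109 (j = (-50 + 0) - 59 = -50 - 59 = -109)
m(u) = -109
-24234 + m(((a(-2)/(-1))*2)*3) = -24234 - 109 = -24343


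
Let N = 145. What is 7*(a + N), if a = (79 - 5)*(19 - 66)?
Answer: -23331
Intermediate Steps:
a = -3478 (a = 74*(-47) = -3478)
7*(a + N) = 7*(-3478 + 145) = 7*(-3333) = -23331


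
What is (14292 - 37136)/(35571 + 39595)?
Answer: -11422/37583 ≈ -0.30391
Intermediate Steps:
(14292 - 37136)/(35571 + 39595) = -22844/75166 = -22844*1/75166 = -11422/37583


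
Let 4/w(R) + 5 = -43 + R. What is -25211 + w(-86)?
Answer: -1689139/67 ≈ -25211.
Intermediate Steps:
w(R) = 4/(-48 + R) (w(R) = 4/(-5 + (-43 + R)) = 4/(-48 + R))
-25211 + w(-86) = -25211 + 4/(-48 - 86) = -25211 + 4/(-134) = -25211 + 4*(-1/134) = -25211 - 2/67 = -1689139/67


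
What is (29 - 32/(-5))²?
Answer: 31329/25 ≈ 1253.2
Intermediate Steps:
(29 - 32/(-5))² = (29 - 32*(-⅕))² = (29 + 32/5)² = (177/5)² = 31329/25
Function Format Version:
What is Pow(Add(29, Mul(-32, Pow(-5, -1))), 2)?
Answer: Rational(31329, 25) ≈ 1253.2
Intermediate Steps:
Pow(Add(29, Mul(-32, Pow(-5, -1))), 2) = Pow(Add(29, Mul(-32, Rational(-1, 5))), 2) = Pow(Add(29, Rational(32, 5)), 2) = Pow(Rational(177, 5), 2) = Rational(31329, 25)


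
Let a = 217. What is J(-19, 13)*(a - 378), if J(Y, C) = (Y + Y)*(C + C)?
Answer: 159068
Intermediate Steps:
J(Y, C) = 4*C*Y (J(Y, C) = (2*Y)*(2*C) = 4*C*Y)
J(-19, 13)*(a - 378) = (4*13*(-19))*(217 - 378) = -988*(-161) = 159068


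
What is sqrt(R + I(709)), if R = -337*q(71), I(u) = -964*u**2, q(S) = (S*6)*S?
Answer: I*sqrt(494777386) ≈ 22244.0*I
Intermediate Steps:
q(S) = 6*S**2 (q(S) = (6*S)*S = 6*S**2)
R = -10192902 (R = -2022*71**2 = -2022*5041 = -337*30246 = -10192902)
sqrt(R + I(709)) = sqrt(-10192902 - 964*709**2) = sqrt(-10192902 - 964*502681) = sqrt(-10192902 - 484584484) = sqrt(-494777386) = I*sqrt(494777386)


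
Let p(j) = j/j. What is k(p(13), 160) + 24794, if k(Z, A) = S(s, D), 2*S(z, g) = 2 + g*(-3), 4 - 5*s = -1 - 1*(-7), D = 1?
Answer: 49587/2 ≈ 24794.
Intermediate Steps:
s = -⅖ (s = ⅘ - (-1 - 1*(-7))/5 = ⅘ - (-1 + 7)/5 = ⅘ - ⅕*6 = ⅘ - 6/5 = -⅖ ≈ -0.40000)
S(z, g) = 1 - 3*g/2 (S(z, g) = (2 + g*(-3))/2 = (2 - 3*g)/2 = 1 - 3*g/2)
p(j) = 1
k(Z, A) = -½ (k(Z, A) = 1 - 3/2*1 = 1 - 3/2 = -½)
k(p(13), 160) + 24794 = -½ + 24794 = 49587/2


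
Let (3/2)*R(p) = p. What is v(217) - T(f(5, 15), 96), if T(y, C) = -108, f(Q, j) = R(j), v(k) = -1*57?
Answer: 51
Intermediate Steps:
R(p) = 2*p/3
v(k) = -57
f(Q, j) = 2*j/3
v(217) - T(f(5, 15), 96) = -57 - 1*(-108) = -57 + 108 = 51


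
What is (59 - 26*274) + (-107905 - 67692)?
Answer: -182662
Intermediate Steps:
(59 - 26*274) + (-107905 - 67692) = (59 - 7124) - 175597 = -7065 - 175597 = -182662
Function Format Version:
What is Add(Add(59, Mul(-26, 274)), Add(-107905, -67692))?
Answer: -182662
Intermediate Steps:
Add(Add(59, Mul(-26, 274)), Add(-107905, -67692)) = Add(Add(59, -7124), -175597) = Add(-7065, -175597) = -182662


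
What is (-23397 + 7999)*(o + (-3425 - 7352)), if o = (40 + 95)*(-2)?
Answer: 170101706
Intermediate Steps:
o = -270 (o = 135*(-2) = -270)
(-23397 + 7999)*(o + (-3425 - 7352)) = (-23397 + 7999)*(-270 + (-3425 - 7352)) = -15398*(-270 - 10777) = -15398*(-11047) = 170101706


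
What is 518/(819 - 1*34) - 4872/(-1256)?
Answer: 3563/785 ≈ 4.5389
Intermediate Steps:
518/(819 - 1*34) - 4872/(-1256) = 518/(819 - 34) - 4872*(-1/1256) = 518/785 + 609/157 = 3563/785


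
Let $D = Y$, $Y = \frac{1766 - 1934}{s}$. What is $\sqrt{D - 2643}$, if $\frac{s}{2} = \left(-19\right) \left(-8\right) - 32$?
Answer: $\frac{i \sqrt{264370}}{10} \approx 51.417 i$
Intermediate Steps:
$s = 240$ ($s = 2 \left(\left(-19\right) \left(-8\right) - 32\right) = 2 \left(152 - 32\right) = 2 \cdot 120 = 240$)
$Y = - \frac{7}{10}$ ($Y = \frac{1766 - 1934}{240} = \left(-168\right) \frac{1}{240} = - \frac{7}{10} \approx -0.7$)
$D = - \frac{7}{10} \approx -0.7$
$\sqrt{D - 2643} = \sqrt{- \frac{7}{10} - 2643} = \sqrt{- \frac{26437}{10}} = \frac{i \sqrt{264370}}{10}$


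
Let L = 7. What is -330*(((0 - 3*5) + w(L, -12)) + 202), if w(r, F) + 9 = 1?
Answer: -59070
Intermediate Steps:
w(r, F) = -8 (w(r, F) = -9 + 1 = -8)
-330*(((0 - 3*5) + w(L, -12)) + 202) = -330*(((0 - 3*5) - 8) + 202) = -330*(((0 - 15) - 8) + 202) = -330*((-15 - 8) + 202) = -330*(-23 + 202) = -330*179 = -59070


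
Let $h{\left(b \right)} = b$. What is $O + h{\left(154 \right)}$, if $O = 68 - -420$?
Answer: $642$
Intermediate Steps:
$O = 488$ ($O = 68 + 420 = 488$)
$O + h{\left(154 \right)} = 488 + 154 = 642$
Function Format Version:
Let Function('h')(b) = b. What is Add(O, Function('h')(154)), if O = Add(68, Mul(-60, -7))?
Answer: 642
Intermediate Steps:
O = 488 (O = Add(68, 420) = 488)
Add(O, Function('h')(154)) = Add(488, 154) = 642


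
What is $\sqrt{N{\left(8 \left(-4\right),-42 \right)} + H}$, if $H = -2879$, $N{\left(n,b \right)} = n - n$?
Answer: $i \sqrt{2879} \approx 53.656 i$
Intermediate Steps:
$N{\left(n,b \right)} = 0$
$\sqrt{N{\left(8 \left(-4\right),-42 \right)} + H} = \sqrt{0 - 2879} = \sqrt{-2879} = i \sqrt{2879}$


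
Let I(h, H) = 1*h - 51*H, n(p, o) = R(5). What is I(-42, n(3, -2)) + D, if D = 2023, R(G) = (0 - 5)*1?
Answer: 2236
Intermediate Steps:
R(G) = -5 (R(G) = -5*1 = -5)
n(p, o) = -5
I(h, H) = h - 51*H
I(-42, n(3, -2)) + D = (-42 - 51*(-5)) + 2023 = (-42 + 255) + 2023 = 213 + 2023 = 2236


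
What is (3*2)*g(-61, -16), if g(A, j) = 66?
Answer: 396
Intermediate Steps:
(3*2)*g(-61, -16) = (3*2)*66 = 6*66 = 396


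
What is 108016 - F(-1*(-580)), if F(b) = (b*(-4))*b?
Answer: 1453616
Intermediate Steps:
F(b) = -4*b² (F(b) = (-4*b)*b = -4*b²)
108016 - F(-1*(-580)) = 108016 - (-4)*(-1*(-580))² = 108016 - (-4)*580² = 108016 - (-4)*336400 = 108016 - 1*(-1345600) = 108016 + 1345600 = 1453616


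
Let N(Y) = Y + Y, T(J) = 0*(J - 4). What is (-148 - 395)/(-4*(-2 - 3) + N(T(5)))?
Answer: -543/20 ≈ -27.150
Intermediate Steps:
T(J) = 0 (T(J) = 0*(-4 + J) = 0)
N(Y) = 2*Y
(-148 - 395)/(-4*(-2 - 3) + N(T(5))) = (-148 - 395)/(-4*(-2 - 3) + 2*0) = -543/(-4*(-5) + 0) = -543/(20 + 0) = -543/20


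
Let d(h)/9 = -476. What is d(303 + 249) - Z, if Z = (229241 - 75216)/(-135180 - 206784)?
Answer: -1464819751/341964 ≈ -4283.5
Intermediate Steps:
d(h) = -4284 (d(h) = 9*(-476) = -4284)
Z = -154025/341964 (Z = 154025/(-341964) = 154025*(-1/341964) = -154025/341964 ≈ -0.45041)
d(303 + 249) - Z = -4284 - 1*(-154025/341964) = -4284 + 154025/341964 = -1464819751/341964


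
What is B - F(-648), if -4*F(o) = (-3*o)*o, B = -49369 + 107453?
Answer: -256844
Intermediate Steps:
B = 58084
F(o) = 3*o²/4 (F(o) = -(-3*o)*o/4 = -(-3)*o²/4 = 3*o²/4)
B - F(-648) = 58084 - 3*(-648)²/4 = 58084 - 3*419904/4 = 58084 - 1*314928 = 58084 - 314928 = -256844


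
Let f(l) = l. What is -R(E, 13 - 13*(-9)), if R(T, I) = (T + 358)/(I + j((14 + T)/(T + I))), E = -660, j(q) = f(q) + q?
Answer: 40015/17548 ≈ 2.2803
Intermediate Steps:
j(q) = 2*q (j(q) = q + q = 2*q)
R(T, I) = (358 + T)/(I + 2*(14 + T)/(I + T)) (R(T, I) = (T + 358)/(I + 2*((14 + T)/(T + I))) = (358 + T)/(I + 2*((14 + T)/(I + T))) = (358 + T)/(I + 2*(14 + T)/(I + T)))
-R(E, 13 - 13*(-9)) = -(358 - 660)*((13 - 13*(-9)) - 660)/(28 + 2*(-660) + (13 - 13*(-9))*((13 - 13*(-9)) - 660)) = -(-302)*((13 + 117) - 660)/(28 - 1320 + (13 + 117)*((13 + 117) - 660)) = -(-302)*(130 - 660)/(28 - 1320 + 130*(130 - 660)) = -(-302)*(-530)/(28 - 1320 + 130*(-530)) = -(-302)*(-530)/(28 - 1320 - 68900) = -(-302)*(-530)/(-70192) = -(-1)*(-302)*(-530)/70192 = -1*(-40015/17548) = 40015/17548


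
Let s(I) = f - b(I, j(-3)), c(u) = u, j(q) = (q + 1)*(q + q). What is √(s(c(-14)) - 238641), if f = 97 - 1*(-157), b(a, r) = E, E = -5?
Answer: I*√238382 ≈ 488.24*I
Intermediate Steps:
j(q) = 2*q*(1 + q) (j(q) = (1 + q)*(2*q) = 2*q*(1 + q))
b(a, r) = -5
f = 254 (f = 97 + 157 = 254)
s(I) = 259 (s(I) = 254 - 1*(-5) = 254 + 5 = 259)
√(s(c(-14)) - 238641) = √(259 - 238641) = √(-238382) = I*√238382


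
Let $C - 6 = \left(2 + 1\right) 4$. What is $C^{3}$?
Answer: $5832$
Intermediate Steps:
$C = 18$ ($C = 6 + \left(2 + 1\right) 4 = 6 + 3 \cdot 4 = 6 + 12 = 18$)
$C^{3} = 18^{3} = 5832$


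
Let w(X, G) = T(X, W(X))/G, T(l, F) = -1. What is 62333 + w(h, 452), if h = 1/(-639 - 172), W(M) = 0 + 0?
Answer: 28174515/452 ≈ 62333.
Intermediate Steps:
W(M) = 0
h = -1/811 (h = 1/(-811) = -1/811 ≈ -0.0012330)
w(X, G) = -1/G
62333 + w(h, 452) = 62333 - 1/452 = 28174515/452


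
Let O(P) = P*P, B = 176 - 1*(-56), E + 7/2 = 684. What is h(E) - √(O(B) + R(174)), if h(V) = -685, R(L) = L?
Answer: -685 - 7*√1102 ≈ -917.38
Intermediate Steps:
E = 1361/2 (E = -7/2 + 684 = 1361/2 ≈ 680.50)
B = 232 (B = 176 + 56 = 232)
O(P) = P²
h(E) - √(O(B) + R(174)) = -685 - √(232² + 174) = -685 - √(53824 + 174) = -685 - √53998 = -685 - 7*√1102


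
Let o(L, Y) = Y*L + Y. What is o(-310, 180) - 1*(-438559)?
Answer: 382939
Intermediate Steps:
o(L, Y) = Y + L*Y (o(L, Y) = L*Y + Y = Y + L*Y)
o(-310, 180) - 1*(-438559) = 180*(1 - 310) - 1*(-438559) = 180*(-309) + 438559 = -55620 + 438559 = 382939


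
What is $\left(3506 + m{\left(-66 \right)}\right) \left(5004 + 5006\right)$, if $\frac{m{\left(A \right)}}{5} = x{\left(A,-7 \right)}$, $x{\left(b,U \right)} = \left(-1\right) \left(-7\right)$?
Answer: $35445410$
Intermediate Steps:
$x{\left(b,U \right)} = 7$
$m{\left(A \right)} = 35$ ($m{\left(A \right)} = 5 \cdot 7 = 35$)
$\left(3506 + m{\left(-66 \right)}\right) \left(5004 + 5006\right) = \left(3506 + 35\right) \left(5004 + 5006\right) = 3541 \cdot 10010 = 35445410$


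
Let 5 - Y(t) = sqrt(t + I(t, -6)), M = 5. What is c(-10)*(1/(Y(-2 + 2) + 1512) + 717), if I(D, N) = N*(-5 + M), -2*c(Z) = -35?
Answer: 19034575/1517 ≈ 12548.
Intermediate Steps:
c(Z) = 35/2 (c(Z) = -1/2*(-35) = 35/2)
I(D, N) = 0 (I(D, N) = N*(-5 + 5) = N*0 = 0)
Y(t) = 5 - sqrt(t) (Y(t) = 5 - sqrt(t + 0) = 5 - sqrt(t))
c(-10)*(1/(Y(-2 + 2) + 1512) + 717) = 35*(1/((5 - sqrt(-2 + 2)) + 1512) + 717)/2 = 35*(1/((5 - sqrt(0)) + 1512) + 717)/2 = 35*(1/((5 - 1*0) + 1512) + 717)/2 = 35*(1/((5 + 0) + 1512) + 717)/2 = 35*(1/(5 + 1512) + 717)/2 = 35*(1/1517 + 717)/2 = (35/2)*(1087690/1517) = 19034575/1517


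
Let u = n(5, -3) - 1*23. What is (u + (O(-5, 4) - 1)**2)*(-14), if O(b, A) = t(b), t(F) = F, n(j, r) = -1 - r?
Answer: -210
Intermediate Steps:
O(b, A) = b
u = -21 (u = (-1 - 1*(-3)) - 1*23 = (-1 + 3) - 23 = 2 - 23 = -21)
(u + (O(-5, 4) - 1)**2)*(-14) = (-21 + (-5 - 1)**2)*(-14) = (-21 + (-6)**2)*(-14) = (-21 + 36)*(-14) = 15*(-14) = -210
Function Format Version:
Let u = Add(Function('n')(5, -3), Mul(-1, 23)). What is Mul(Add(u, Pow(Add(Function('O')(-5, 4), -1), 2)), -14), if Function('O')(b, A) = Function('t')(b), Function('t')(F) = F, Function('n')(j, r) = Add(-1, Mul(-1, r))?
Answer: -210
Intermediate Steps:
Function('O')(b, A) = b
u = -21 (u = Add(Add(-1, Mul(-1, -3)), Mul(-1, 23)) = Add(Add(-1, 3), -23) = Add(2, -23) = -21)
Mul(Add(u, Pow(Add(Function('O')(-5, 4), -1), 2)), -14) = Mul(Add(-21, Pow(Add(-5, -1), 2)), -14) = Mul(Add(-21, Pow(-6, 2)), -14) = Mul(Add(-21, 36), -14) = Mul(15, -14) = -210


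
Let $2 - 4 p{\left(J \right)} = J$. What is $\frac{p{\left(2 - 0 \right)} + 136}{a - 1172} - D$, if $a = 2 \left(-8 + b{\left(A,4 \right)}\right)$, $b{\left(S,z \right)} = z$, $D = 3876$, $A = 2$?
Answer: $- \frac{1143454}{295} \approx -3876.1$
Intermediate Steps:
$a = -8$ ($a = 2 \left(-8 + 4\right) = 2 \left(-4\right) = -8$)
$p{\left(J \right)} = \frac{1}{2} - \frac{J}{4}$
$\frac{p{\left(2 - 0 \right)} + 136}{a - 1172} - D = \frac{\left(\frac{1}{2} - \frac{2 - 0}{4}\right) + 136}{-8 - 1172} - 3876 = \frac{\left(\frac{1}{2} - \frac{2 + 0}{4}\right) + 136}{-1180} - 3876 = \left(\left(\frac{1}{2} - \frac{1}{2}\right) + 136\right) \left(- \frac{1}{1180}\right) - 3876 = \left(0 + 136\right) \left(- \frac{1}{1180}\right) - 3876 = 136 \left(- \frac{1}{1180}\right) - 3876 = - \frac{34}{295} - 3876 = - \frac{1143454}{295}$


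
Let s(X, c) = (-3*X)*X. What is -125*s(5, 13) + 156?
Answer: 9531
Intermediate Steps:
s(X, c) = -3*X**2
-125*s(5, 13) + 156 = -(-375)*5**2 + 156 = -(-375)*25 + 156 = -125*(-75) + 156 = 9375 + 156 = 9531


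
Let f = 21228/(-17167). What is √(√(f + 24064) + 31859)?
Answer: √(9389034917651 + 34334*√1772859522955)/17167 ≈ 178.92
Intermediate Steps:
f = -21228/17167 (f = 21228*(-1/17167) = -21228/17167 ≈ -1.2366)
√(√(f + 24064) + 31859) = √(√(-21228/17167 + 24064) + 31859) = √(√(413085460/17167) + 31859) = √(2*√1772859522955/17167 + 31859) = √(31859 + 2*√1772859522955/17167)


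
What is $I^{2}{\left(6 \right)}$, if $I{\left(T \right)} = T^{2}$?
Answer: $1296$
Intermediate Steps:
$I^{2}{\left(6 \right)} = \left(6^{2}\right)^{2} = 36^{2} = 1296$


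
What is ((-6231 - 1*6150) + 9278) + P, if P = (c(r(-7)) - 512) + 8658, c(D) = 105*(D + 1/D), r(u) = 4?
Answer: 21957/4 ≈ 5489.3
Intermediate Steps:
c(D) = 105*D + 105/D
P = 34369/4 (P = ((105*4 + 105/4) - 512) + 8658 = ((420 + 105*(¼)) - 512) + 8658 = ((420 + 105/4) - 512) + 8658 = (1785/4 - 512) + 8658 = -263/4 + 8658 = 34369/4 ≈ 8592.3)
((-6231 - 1*6150) + 9278) + P = ((-6231 - 1*6150) + 9278) + 34369/4 = ((-6231 - 6150) + 9278) + 34369/4 = (-12381 + 9278) + 34369/4 = -3103 + 34369/4 = 21957/4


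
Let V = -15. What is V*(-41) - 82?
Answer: 533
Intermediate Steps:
V*(-41) - 82 = -15*(-41) - 82 = 615 - 82 = 533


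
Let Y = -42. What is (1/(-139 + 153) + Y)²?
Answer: 344569/196 ≈ 1758.0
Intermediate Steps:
(1/(-139 + 153) + Y)² = (1/(-139 + 153) - 42)² = (1/14 - 42)² = (-587/14)² = 344569/196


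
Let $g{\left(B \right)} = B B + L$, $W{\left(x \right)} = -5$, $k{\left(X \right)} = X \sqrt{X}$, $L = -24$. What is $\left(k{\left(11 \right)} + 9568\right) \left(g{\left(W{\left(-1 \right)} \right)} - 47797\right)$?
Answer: $-457312128 - 525756 \sqrt{11} \approx -4.5906 \cdot 10^{8}$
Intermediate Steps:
$k{\left(X \right)} = X^{\frac{3}{2}}$
$g{\left(B \right)} = -24 + B^{2}$ ($g{\left(B \right)} = B B - 24 = B^{2} - 24 = -24 + B^{2}$)
$\left(k{\left(11 \right)} + 9568\right) \left(g{\left(W{\left(-1 \right)} \right)} - 47797\right) = \left(11^{\frac{3}{2}} + 9568\right) \left(\left(-24 + \left(-5\right)^{2}\right) - 47797\right) = \left(11 \sqrt{11} + 9568\right) \left(\left(-24 + 25\right) - 47797\right) = \left(9568 + 11 \sqrt{11}\right) \left(1 - 47797\right) = \left(9568 + 11 \sqrt{11}\right) \left(-47796\right) = -457312128 - 525756 \sqrt{11}$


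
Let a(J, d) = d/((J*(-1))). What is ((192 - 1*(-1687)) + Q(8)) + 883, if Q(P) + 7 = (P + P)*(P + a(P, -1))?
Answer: 2885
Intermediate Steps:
a(J, d) = -d/J (a(J, d) = d/((-J)) = d*(-1/J) = -d/J)
Q(P) = -7 + 2*P*(P + 1/P) (Q(P) = -7 + (P + P)*(P - 1*(-1)/P) = -7 + (2*P)*(P + 1/P) = -7 + 2*P*(P + 1/P))
((192 - 1*(-1687)) + Q(8)) + 883 = ((192 - 1*(-1687)) + (-5 + 2*8**2)) + 883 = ((192 + 1687) + (-5 + 2*64)) + 883 = (1879 + (-5 + 128)) + 883 = (1879 + 123) + 883 = 2002 + 883 = 2885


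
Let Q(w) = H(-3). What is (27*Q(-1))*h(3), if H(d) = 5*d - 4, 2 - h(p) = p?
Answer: 513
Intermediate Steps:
h(p) = 2 - p
H(d) = -4 + 5*d
Q(w) = -19 (Q(w) = -4 + 5*(-3) = -4 - 15 = -19)
(27*Q(-1))*h(3) = (27*(-19))*(2 - 1*3) = -513*(2 - 3) = -513*(-1) = 513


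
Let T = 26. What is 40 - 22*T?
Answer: -532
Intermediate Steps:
40 - 22*T = 40 - 22*26 = 40 - 572 = -532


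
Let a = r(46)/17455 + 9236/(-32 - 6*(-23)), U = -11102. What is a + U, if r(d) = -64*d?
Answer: -10190175572/925115 ≈ -11015.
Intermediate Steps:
a = 80451158/925115 (a = -64*46/17455 + 9236/(-32 - 6*(-23)) = -2944*1/17455 + 9236/(-32 + 138) = -2944/17455 + 9236/106 = -2944/17455 + 9236*(1/106) = -2944/17455 + 4618/53 = 80451158/925115 ≈ 86.963)
a + U = 80451158/925115 - 11102 = -10190175572/925115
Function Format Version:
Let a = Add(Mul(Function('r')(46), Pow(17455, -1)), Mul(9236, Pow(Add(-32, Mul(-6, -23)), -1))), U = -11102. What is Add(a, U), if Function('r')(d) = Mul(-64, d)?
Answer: Rational(-10190175572, 925115) ≈ -11015.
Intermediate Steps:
a = Rational(80451158, 925115) (a = Add(Mul(Mul(-64, 46), Pow(17455, -1)), Mul(9236, Pow(Add(-32, Mul(-6, -23)), -1))) = Add(Mul(-2944, Rational(1, 17455)), Mul(9236, Pow(Add(-32, 138), -1))) = Add(Rational(-2944, 17455), Mul(9236, Pow(106, -1))) = Add(Rational(-2944, 17455), Mul(9236, Rational(1, 106))) = Add(Rational(-2944, 17455), Rational(4618, 53)) = Rational(80451158, 925115) ≈ 86.963)
Add(a, U) = Add(Rational(80451158, 925115), -11102) = Rational(-10190175572, 925115)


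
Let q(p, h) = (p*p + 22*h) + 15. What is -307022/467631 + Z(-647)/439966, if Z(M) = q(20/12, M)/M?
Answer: -4854978952435/7395272562959 ≈ -0.65650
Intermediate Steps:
q(p, h) = 15 + p**2 + 22*h (q(p, h) = (p**2 + 22*h) + 15 = 15 + p**2 + 22*h)
Z(M) = (160/9 + 22*M)/M (Z(M) = (15 + (20/12)**2 + 22*M)/M = (15 + (20*(1/12))**2 + 22*M)/M = (15 + (5/3)**2 + 22*M)/M = (15 + 25/9 + 22*M)/M = (160/9 + 22*M)/M)
-307022/467631 + Z(-647)/439966 = -307022/467631 + (22 + (160/9)/(-647))/439966 = -307022*1/467631 + (22 + (160/9)*(-1/647))*(1/439966) = -307022/467631 + (22 - 160/5823)*(1/439966) = -307022/467631 + (127946/5823)*(1/439966) = -307022/467631 + 63973/1280961009 = -4854978952435/7395272562959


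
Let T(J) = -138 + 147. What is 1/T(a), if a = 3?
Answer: 1/9 ≈ 0.11111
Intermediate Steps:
T(J) = 9
1/T(a) = 1/9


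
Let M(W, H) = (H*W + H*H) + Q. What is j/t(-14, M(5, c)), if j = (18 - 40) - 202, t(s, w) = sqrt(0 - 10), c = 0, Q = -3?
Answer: 112*I*sqrt(10)/5 ≈ 70.835*I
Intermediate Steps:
M(W, H) = -3 + H**2 + H*W (M(W, H) = (H*W + H*H) - 3 = (H*W + H**2) - 3 = (H**2 + H*W) - 3 = -3 + H**2 + H*W)
t(s, w) = I*sqrt(10) (t(s, w) = sqrt(-10) = I*sqrt(10))
j = -224 (j = -22 - 202 = -224)
j/t(-14, M(5, c)) = -224*(-I*sqrt(10)/10) = -(-112)*I*sqrt(10)/5 = 112*I*sqrt(10)/5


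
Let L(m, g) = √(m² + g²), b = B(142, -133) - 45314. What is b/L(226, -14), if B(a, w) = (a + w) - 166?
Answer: -45471*√12818/25636 ≈ -200.81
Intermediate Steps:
B(a, w) = -166 + a + w
b = -45471 (b = (-166 + 142 - 133) - 45314 = -157 - 45314 = -45471)
L(m, g) = √(g² + m²)
b/L(226, -14) = -45471/√((-14)² + 226²) = -45471/√(196 + 51076) = -45471*√12818/25636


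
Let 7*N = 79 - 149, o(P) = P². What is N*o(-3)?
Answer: -90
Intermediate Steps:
N = -10 (N = (79 - 149)/7 = (⅐)*(-70) = -10)
N*o(-3) = -10*(-3)² = -10*9 = -90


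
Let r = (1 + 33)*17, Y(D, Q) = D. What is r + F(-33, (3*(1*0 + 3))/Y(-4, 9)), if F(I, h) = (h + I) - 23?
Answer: 2079/4 ≈ 519.75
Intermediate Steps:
F(I, h) = -23 + I + h (F(I, h) = (I + h) - 23 = -23 + I + h)
r = 578 (r = 34*17 = 578)
r + F(-33, (3*(1*0 + 3))/Y(-4, 9)) = 578 + (-23 - 33 + (3*(1*0 + 3))/(-4)) = 578 + (-23 - 33 + (3*(0 + 3))*(-1/4)) = 578 + (-23 - 33 + (3*3)*(-1/4)) = 578 + (-23 - 33 + 9*(-1/4)) = 578 + (-23 - 33 - 9/4) = 578 - 233/4 = 2079/4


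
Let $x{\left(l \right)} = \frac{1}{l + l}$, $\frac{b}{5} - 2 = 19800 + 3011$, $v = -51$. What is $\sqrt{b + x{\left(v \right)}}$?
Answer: $\frac{\sqrt{1186732158}}{102} \approx 337.73$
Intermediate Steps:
$b = 114065$ ($b = 10 + 5 \left(19800 + 3011\right) = 10 + 5 \cdot 22811 = 10 + 114055 = 114065$)
$x{\left(l \right)} = \frac{1}{2 l}$
$\sqrt{b + x{\left(v \right)}} = \sqrt{114065 + \frac{1}{2 \left(-51\right)}} = \sqrt{114065 + \frac{1}{2} \left(- \frac{1}{51}\right)} = \sqrt{114065 - \frac{1}{102}} = \sqrt{\frac{11634629}{102}} = \frac{\sqrt{1186732158}}{102}$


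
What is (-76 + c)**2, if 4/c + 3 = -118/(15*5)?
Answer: 695271424/117649 ≈ 5909.7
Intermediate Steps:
c = -300/343 (c = 4/(-3 - 118/(15*5)) = 4/(-3 - 118/75) = 4/(-343/75) = 4*(-75/343) = -300/343 ≈ -0.87464)
(-76 + c)**2 = (-76 - 300/343)**2 = (-26368/343)**2 = 695271424/117649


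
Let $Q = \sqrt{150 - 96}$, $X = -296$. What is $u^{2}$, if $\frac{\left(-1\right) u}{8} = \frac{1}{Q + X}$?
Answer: $\frac{64}{\left(296 - 3 \sqrt{6}\right)^{2}} \approx 0.00076813$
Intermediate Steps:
$Q = 3 \sqrt{6}$ ($Q = \sqrt{54} = 3 \sqrt{6} \approx 7.3485$)
$u = - \frac{8}{-296 + 3 \sqrt{6}}$ ($u = - \frac{8}{3 \sqrt{6} - 296} = - \frac{8}{-296 + 3 \sqrt{6}} \approx 0.027715$)
$u^{2} = \left(\frac{1184}{43781} + \frac{12 \sqrt{6}}{43781}\right)^{2}$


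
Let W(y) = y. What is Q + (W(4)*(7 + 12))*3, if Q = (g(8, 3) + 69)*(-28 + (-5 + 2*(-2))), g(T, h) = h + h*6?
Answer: -3102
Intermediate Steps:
g(T, h) = 7*h (g(T, h) = h + 6*h = 7*h)
Q = -3330 (Q = (7*3 + 69)*(-28 + (-5 + 2*(-2))) = (21 + 69)*(-28 + (-5 - 4)) = 90*(-28 - 9) = 90*(-37) = -3330)
Q + (W(4)*(7 + 12))*3 = -3330 + (4*(7 + 12))*3 = -3330 + (4*19)*3 = -3330 + 76*3 = -3330 + 228 = -3102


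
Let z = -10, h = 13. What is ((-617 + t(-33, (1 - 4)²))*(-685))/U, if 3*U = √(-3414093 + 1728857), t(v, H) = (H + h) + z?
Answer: -1243275*I*√421309/842618 ≈ -957.72*I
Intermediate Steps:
t(v, H) = 3 + H (t(v, H) = (H + 13) - 10 = (13 + H) - 10 = 3 + H)
U = 2*I*√421309/3 (U = √(-3414093 + 1728857)/3 = √(-1685236)/3 = (2*I*√421309)/3 = 2*I*√421309/3 ≈ 432.72*I)
((-617 + t(-33, (1 - 4)²))*(-685))/U = ((-617 + (3 + (1 - 4)²))*(-685))/((2*I*√421309/3)) = ((-617 + (3 + (-3)²))*(-685))*(-3*I*√421309/842618) = ((-617 + (3 + 9))*(-685))*(-3*I*√421309/842618) = ((-617 + 12)*(-685))*(-3*I*√421309/842618) = (-605*(-685))*(-3*I*√421309/842618) = 414425*(-3*I*√421309/842618) = -1243275*I*√421309/842618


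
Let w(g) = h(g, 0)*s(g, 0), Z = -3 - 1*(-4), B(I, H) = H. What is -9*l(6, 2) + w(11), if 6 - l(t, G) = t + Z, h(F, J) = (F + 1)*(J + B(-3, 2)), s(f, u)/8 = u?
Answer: 9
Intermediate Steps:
s(f, u) = 8*u
h(F, J) = (1 + F)*(2 + J) (h(F, J) = (F + 1)*(J + 2) = (1 + F)*(2 + J))
Z = 1 (Z = -3 + 4 = 1)
l(t, G) = 5 - t (l(t, G) = 6 - (t + 1) = 6 - (1 + t) = 6 + (-1 - t) = 5 - t)
w(g) = 0 (w(g) = (2 + 0 + 2*g + g*0)*(8*0) = (2 + 0 + 2*g + 0)*0 = (2 + 2*g)*0 = 0)
-9*l(6, 2) + w(11) = -9*(5 - 1*6) + 0 = -9*(5 - 6) + 0 = -9*(-1) + 0 = 9 + 0 = 9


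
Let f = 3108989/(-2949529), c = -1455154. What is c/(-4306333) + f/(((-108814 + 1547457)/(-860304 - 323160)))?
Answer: 22019303669367209006/18273145712136947951 ≈ 1.2050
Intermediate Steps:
f = -3108989/2949529 (f = 3108989*(-1/2949529) = -3108989/2949529 ≈ -1.0541)
c/(-4306333) + f/(((-108814 + 1547457)/(-860304 - 323160))) = -1455154/(-4306333) - 3108989*(-860304 - 323160)/(-108814 + 1547457)/2949529 = -1455154*(-1/4306333) - 3108989/(2949529*(1438643/(-1183464))) = 1455154/4306333 - 3108989/(2949529*(1438643*(-1/1183464))) = 1455154/4306333 - 3108989/(2949529*(-1438643/1183464)) = 1455154/4306333 - 3108989/2949529*(-1183464/1438643) = 1455154/4306333 + 3679376557896/4243319249147 = 22019303669367209006/18273145712136947951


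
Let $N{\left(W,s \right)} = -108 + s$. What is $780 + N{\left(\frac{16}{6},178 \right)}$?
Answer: $850$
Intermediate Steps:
$780 + N{\left(\frac{16}{6},178 \right)} = 780 + \left(-108 + 178\right) = 780 + 70 = 850$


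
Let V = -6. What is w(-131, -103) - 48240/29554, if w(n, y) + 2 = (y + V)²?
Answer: 175511863/14777 ≈ 11877.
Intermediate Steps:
w(n, y) = -2 + (-6 + y)² (w(n, y) = -2 + (y - 6)² = -2 + (-6 + y)²)
w(-131, -103) - 48240/29554 = (-2 + (-6 - 103)²) - 48240/29554 = (-2 + (-109)²) - 48240*1/29554 = (-2 + 11881) - 24120/14777 = 11879 - 24120/14777 = 175511863/14777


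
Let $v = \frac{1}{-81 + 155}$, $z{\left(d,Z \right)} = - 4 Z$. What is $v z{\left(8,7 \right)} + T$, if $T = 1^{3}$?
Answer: $\frac{23}{37} \approx 0.62162$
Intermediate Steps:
$v = \frac{1}{74} \approx 0.013514$
$T = 1$
$v z{\left(8,7 \right)} + T = \frac{\left(-4\right) 7}{74} + 1 = \frac{1}{74} \left(-28\right) + 1 = - \frac{14}{37} + 1 = \frac{23}{37}$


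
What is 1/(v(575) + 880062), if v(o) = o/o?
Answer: 1/880063 ≈ 1.1363e-6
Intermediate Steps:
v(o) = 1
1/(v(575) + 880062) = 1/(1 + 880062) = 1/880063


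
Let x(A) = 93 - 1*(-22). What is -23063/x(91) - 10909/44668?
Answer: -1031432619/5136820 ≈ -200.79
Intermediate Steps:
x(A) = 115 (x(A) = 93 + 22 = 115)
-23063/x(91) - 10909/44668 = -23063/115 - 10909/44668 = -1031432619/5136820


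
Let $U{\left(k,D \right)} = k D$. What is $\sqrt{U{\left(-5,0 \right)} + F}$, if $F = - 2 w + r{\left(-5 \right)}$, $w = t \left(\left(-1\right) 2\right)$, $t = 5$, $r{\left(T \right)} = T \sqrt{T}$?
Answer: $\sqrt{20 - 5 i \sqrt{5}} \approx 4.6321 - 1.2068 i$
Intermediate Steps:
$U{\left(k,D \right)} = D k$
$r{\left(T \right)} = T^{\frac{3}{2}}$
$w = -10$ ($w = 5 \left(\left(-1\right) 2\right) = 5 \left(-2\right) = -10$)
$F = 20 - 5 i \sqrt{5}$ ($F = \left(-2\right) \left(-10\right) + \left(-5\right)^{\frac{3}{2}} = 20 - 5 i \sqrt{5} \approx 20.0 - 11.18 i$)
$\sqrt{U{\left(-5,0 \right)} + F} = \sqrt{0 \left(-5\right) + \left(20 - 5 i \sqrt{5}\right)} = \sqrt{0 + \left(20 - 5 i \sqrt{5}\right)} = \sqrt{20 - 5 i \sqrt{5}}$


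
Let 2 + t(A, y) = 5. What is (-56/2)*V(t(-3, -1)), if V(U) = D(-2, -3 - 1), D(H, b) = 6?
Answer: -168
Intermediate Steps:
t(A, y) = 3 (t(A, y) = -2 + 5 = 3)
V(U) = 6
(-56/2)*V(t(-3, -1)) = -56/2*6 = -8*7/2*6 = -28*6 = -168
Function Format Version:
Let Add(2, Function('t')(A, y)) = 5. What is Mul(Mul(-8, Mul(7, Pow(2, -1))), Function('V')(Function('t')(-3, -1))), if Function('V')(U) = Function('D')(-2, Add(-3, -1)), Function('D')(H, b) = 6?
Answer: -168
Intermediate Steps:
Function('t')(A, y) = 3 (Function('t')(A, y) = Add(-2, 5) = 3)
Function('V')(U) = 6
Mul(Mul(-8, Mul(7, Pow(2, -1))), Function('V')(Function('t')(-3, -1))) = Mul(Mul(-8, Mul(7, Pow(2, -1))), 6) = Mul(Mul(-8, Mul(7, Rational(1, 2))), 6) = Mul(Mul(-8, Rational(7, 2)), 6) = Mul(-28, 6) = -168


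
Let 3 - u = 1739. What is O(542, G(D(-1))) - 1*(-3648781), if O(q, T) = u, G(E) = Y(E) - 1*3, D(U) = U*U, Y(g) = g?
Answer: 3647045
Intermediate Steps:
D(U) = U²
G(E) = -3 + E (G(E) = E - 1*3 = E - 3 = -3 + E)
u = -1736 (u = 3 - 1*1739 = 3 - 1739 = -1736)
O(q, T) = -1736
O(542, G(D(-1))) - 1*(-3648781) = -1736 - 1*(-3648781) = -1736 + 3648781 = 3647045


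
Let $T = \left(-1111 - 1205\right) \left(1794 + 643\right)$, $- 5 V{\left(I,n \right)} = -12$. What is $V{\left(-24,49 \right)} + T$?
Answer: $- \frac{28220448}{5} \approx -5.6441 \cdot 10^{6}$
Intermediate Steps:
$V{\left(I,n \right)} = \frac{12}{5}$ ($V{\left(I,n \right)} = \left(- \frac{1}{5}\right) \left(-12\right) = \frac{12}{5}$)
$T = -5644092$ ($T = \left(-2316\right) 2437 = -5644092$)
$V{\left(-24,49 \right)} + T = \frac{12}{5} - 5644092 = - \frac{28220448}{5}$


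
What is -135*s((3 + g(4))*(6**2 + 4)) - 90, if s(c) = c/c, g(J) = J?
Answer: -225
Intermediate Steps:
s(c) = 1
-135*s((3 + g(4))*(6**2 + 4)) - 90 = -135*1 - 90 = -135 - 90 = -225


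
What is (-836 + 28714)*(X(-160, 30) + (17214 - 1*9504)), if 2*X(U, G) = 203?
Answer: 217768997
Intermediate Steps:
X(U, G) = 203/2 (X(U, G) = (½)*203 = 203/2)
(-836 + 28714)*(X(-160, 30) + (17214 - 1*9504)) = (-836 + 28714)*(203/2 + (17214 - 1*9504)) = 27878*(203/2 + (17214 - 9504)) = 27878*(203/2 + 7710) = 27878*(15623/2) = 217768997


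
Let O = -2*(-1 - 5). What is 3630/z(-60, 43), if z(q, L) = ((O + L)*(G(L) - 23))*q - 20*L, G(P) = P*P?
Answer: -363/602666 ≈ -0.00060232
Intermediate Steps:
O = 12 (O = -2*(-6) = 12)
G(P) = P²
z(q, L) = -20*L + q*(-23 + L²)*(12 + L) (z(q, L) = ((12 + L)*(L² - 23))*q - 20*L = ((12 + L)*(-23 + L²))*q - 20*L = ((-23 + L²)*(12 + L))*q - 20*L = q*(-23 + L²)*(12 + L) - 20*L = -20*L + q*(-23 + L²)*(12 + L))
3630/z(-60, 43) = 3630/(-276*(-60) - 20*43 - 60*43³ - 23*43*(-60) + 12*(-60)*43²) = 3630/(16560 - 860 - 60*79507 + 59340 + 12*(-60)*1849) = 3630/(16560 - 860 - 4770420 + 59340 - 1331280) = 3630/(-6026660) = 3630*(-1/6026660) = -363/602666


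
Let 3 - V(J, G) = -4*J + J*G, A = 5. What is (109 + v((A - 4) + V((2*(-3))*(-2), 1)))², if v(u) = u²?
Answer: 2920681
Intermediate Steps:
V(J, G) = 3 + 4*J - G*J (V(J, G) = 3 - (-4*J + J*G) = 3 - (-4*J + G*J) = 3 + (4*J - G*J) = 3 + 4*J - G*J)
(109 + v((A - 4) + V((2*(-3))*(-2), 1)))² = (109 + ((5 - 4) + (3 + 4*((2*(-3))*(-2)) - 1*1*(2*(-3))*(-2)))²)² = (109 + (1 + (3 + 4*(-6*(-2)) - 1*1*(-6*(-2))))²)² = (109 + (1 + (3 + 4*12 - 1*1*12))²)² = (109 + (1 + (3 + 48 - 12))²)² = (109 + (1 + 39)²)² = (109 + 40²)² = (109 + 1600)² = 1709² = 2920681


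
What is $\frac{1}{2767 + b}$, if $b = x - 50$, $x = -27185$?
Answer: $- \frac{1}{24468} \approx -4.087 \cdot 10^{-5}$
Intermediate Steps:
$b = -27235$ ($b = -27185 - 50 = -27235$)
$\frac{1}{2767 + b} = \frac{1}{2767 - 27235} = \frac{1}{-24468} = - \frac{1}{24468}$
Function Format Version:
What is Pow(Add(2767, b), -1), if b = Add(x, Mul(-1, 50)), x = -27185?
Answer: Rational(-1, 24468) ≈ -4.0870e-5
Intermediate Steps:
b = -27235 (b = Add(-27185, Mul(-1, 50)) = Add(-27185, -50) = -27235)
Pow(Add(2767, b), -1) = Pow(Add(2767, -27235), -1) = Pow(-24468, -1) = Rational(-1, 24468)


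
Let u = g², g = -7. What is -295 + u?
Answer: -246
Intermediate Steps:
u = 49 (u = (-7)² = 49)
-295 + u = -295 + 49 = -246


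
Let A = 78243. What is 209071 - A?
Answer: 130828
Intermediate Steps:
209071 - A = 209071 - 1*78243 = 209071 - 78243 = 130828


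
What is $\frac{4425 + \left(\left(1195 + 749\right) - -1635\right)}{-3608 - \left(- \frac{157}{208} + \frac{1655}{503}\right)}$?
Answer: $- \frac{837410496}{377748661} \approx -2.2168$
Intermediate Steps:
$\frac{4425 + \left(\left(1195 + 749\right) - -1635\right)}{-3608 - \left(- \frac{157}{208} + \frac{1655}{503}\right)} = \frac{4425 + \left(1944 + 1635\right)}{-3608 - \frac{265269}{104624}} = \frac{4425 + 3579}{-3608 + \left(\frac{157}{208} - \frac{1655}{503}\right)} = \frac{8004}{-3608 - \frac{265269}{104624}} = \frac{8004}{- \frac{377748661}{104624}} = 8004 \left(- \frac{104624}{377748661}\right) = - \frac{837410496}{377748661}$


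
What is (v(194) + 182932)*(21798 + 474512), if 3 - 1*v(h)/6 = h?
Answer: 90222209660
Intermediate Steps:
v(h) = 18 - 6*h
(v(194) + 182932)*(21798 + 474512) = ((18 - 6*194) + 182932)*(21798 + 474512) = ((18 - 1164) + 182932)*496310 = (-1146 + 182932)*496310 = 181786*496310 = 90222209660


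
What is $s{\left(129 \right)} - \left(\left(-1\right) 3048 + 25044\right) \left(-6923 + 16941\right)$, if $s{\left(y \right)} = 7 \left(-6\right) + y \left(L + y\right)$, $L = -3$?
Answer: $-220339716$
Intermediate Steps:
$s{\left(y \right)} = -42 + y \left(-3 + y\right)$ ($s{\left(y \right)} = 7 \left(-6\right) + y \left(-3 + y\right) = -42 + y \left(-3 + y\right)$)
$s{\left(129 \right)} - \left(\left(-1\right) 3048 + 25044\right) \left(-6923 + 16941\right) = \left(-42 + 129^{2} - 387\right) - \left(\left(-1\right) 3048 + 25044\right) \left(-6923 + 16941\right) = \left(-42 + 16641 - 387\right) - \left(-3048 + 25044\right) 10018 = 16212 - 21996 \cdot 10018 = 16212 - 220355928 = -220339716$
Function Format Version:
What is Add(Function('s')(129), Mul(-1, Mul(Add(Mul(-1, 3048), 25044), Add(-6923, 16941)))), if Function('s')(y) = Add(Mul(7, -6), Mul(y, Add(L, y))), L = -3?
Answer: -220339716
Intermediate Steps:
Function('s')(y) = Add(-42, Mul(y, Add(-3, y))) (Function('s')(y) = Add(Mul(7, -6), Mul(y, Add(-3, y))) = Add(-42, Mul(y, Add(-3, y))))
Add(Function('s')(129), Mul(-1, Mul(Add(Mul(-1, 3048), 25044), Add(-6923, 16941)))) = Add(Add(-42, Pow(129, 2), Mul(-3, 129)), Mul(-1, Mul(Add(Mul(-1, 3048), 25044), Add(-6923, 16941)))) = Add(Add(-42, 16641, -387), Mul(-1, Mul(Add(-3048, 25044), 10018))) = Add(16212, Mul(-1, Mul(21996, 10018))) = Add(16212, Mul(-1, 220355928)) = Add(16212, -220355928) = -220339716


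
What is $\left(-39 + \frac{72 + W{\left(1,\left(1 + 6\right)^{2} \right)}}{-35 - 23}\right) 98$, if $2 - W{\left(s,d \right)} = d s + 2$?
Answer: $- \frac{111965}{29} \approx -3860.9$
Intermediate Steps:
$W{\left(s,d \right)} = - d s$ ($W{\left(s,d \right)} = 2 - \left(d s + 2\right) = 2 - \left(2 + d s\right) = - d s$)
$\left(-39 + \frac{72 + W{\left(1,\left(1 + 6\right)^{2} \right)}}{-35 - 23}\right) 98 = \left(-39 + \frac{72 - \left(1 + 6\right)^{2} \cdot 1}{-35 - 23}\right) 98 = \left(-39 + \frac{72 - 7^{2} \cdot 1}{-58}\right) 98 = \left(-39 + \left(72 - 49 \cdot 1\right) \left(- \frac{1}{58}\right)\right) 98 = \left(-39 + \left(72 - 49\right) \left(- \frac{1}{58}\right)\right) 98 = \left(-39 + 23 \left(- \frac{1}{58}\right)\right) 98 = \left(-39 - \frac{23}{58}\right) 98 = \left(- \frac{2285}{58}\right) 98 = - \frac{111965}{29}$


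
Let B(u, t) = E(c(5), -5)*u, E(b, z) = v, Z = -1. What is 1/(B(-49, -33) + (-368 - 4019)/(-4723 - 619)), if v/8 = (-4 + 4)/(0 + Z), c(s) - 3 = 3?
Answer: 5342/4387 ≈ 1.2177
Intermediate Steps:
c(s) = 6 (c(s) = 3 + 3 = 6)
v = 0 (v = 8*((-4 + 4)/(0 - 1)) = 8*(0/(-1)) = 8*(0*(-1)) = 8*0 = 0)
E(b, z) = 0
B(u, t) = 0 (B(u, t) = 0*u = 0)
1/(B(-49, -33) + (-368 - 4019)/(-4723 - 619)) = 1/(0 + (-368 - 4019)/(-4723 - 619)) = 1/(0 - 4387/(-5342)) = 1/(0 - 4387*(-1/5342)) = 1/(0 + 4387/5342) = 1/(4387/5342) = 5342/4387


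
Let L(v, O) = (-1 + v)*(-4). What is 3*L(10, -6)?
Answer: -108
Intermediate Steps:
L(v, O) = 4 - 4*v
3*L(10, -6) = 3*(4 - 4*10) = 3*(4 - 40) = 3*(-36) = -108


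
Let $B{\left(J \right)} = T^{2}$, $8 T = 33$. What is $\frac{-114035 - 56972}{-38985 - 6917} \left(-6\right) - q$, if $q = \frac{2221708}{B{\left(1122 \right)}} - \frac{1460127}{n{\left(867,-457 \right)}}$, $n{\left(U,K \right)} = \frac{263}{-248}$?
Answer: $- \frac{9908901696203747}{6573327057} \approx -1.5074 \cdot 10^{6}$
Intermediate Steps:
$T = \frac{33}{8}$ ($T = \frac{1}{8} \cdot 33 = \frac{33}{8} \approx 4.125$)
$n{\left(U,K \right)} = - \frac{263}{248}$ ($n{\left(U,K \right)} = 263 \left(- \frac{1}{248}\right) = - \frac{263}{248}$)
$B{\left(J \right)} = \frac{1089}{64}$ ($B{\left(J \right)} = \left(\frac{33}{8}\right)^{2} = \frac{1089}{64}$)
$q = \frac{431735208200}{286407}$ ($q = \frac{2221708}{\frac{1089}{64}} - \frac{1460127}{- \frac{263}{248}} = 2221708 \cdot \frac{64}{1089} - - \frac{362111496}{263} = \frac{142189312}{1089} + \frac{362111496}{263} = \frac{431735208200}{286407} \approx 1.5074 \cdot 10^{6}$)
$\frac{-114035 - 56972}{-38985 - 6917} \left(-6\right) - q = \frac{-114035 - 56972}{-38985 - 6917} \left(-6\right) - \frac{431735208200}{286407} = - \frac{171007}{-45902} \left(-6\right) - \frac{431735208200}{286407} = \left(-171007\right) \left(- \frac{1}{45902}\right) \left(-6\right) - \frac{431735208200}{286407} = \frac{171007}{45902} \left(-6\right) - \frac{431735208200}{286407} = - \frac{513021}{22951} - \frac{431735208200}{286407} = - \frac{9908901696203747}{6573327057}$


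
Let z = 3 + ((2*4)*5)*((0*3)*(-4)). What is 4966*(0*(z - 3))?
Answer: 0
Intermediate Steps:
z = 3 (z = 3 + (8*5)*(0*(-4)) = 3 + 40*0 = 3 + 0 = 3)
4966*(0*(z - 3)) = 4966*(0*(3 - 3)) = 4966*(0*0) = 4966*0 = 0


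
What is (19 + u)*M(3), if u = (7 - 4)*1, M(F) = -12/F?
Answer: -88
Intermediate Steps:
u = 3 (u = 3*1 = 3)
(19 + u)*M(3) = (19 + 3)*(-12/3) = 22*(-12*1/3) = 22*(-4) = -88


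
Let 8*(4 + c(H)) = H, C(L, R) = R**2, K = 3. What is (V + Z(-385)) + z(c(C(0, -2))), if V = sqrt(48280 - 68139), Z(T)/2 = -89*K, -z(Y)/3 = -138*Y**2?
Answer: 9075/2 + I*sqrt(19859) ≈ 4537.5 + 140.92*I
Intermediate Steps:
c(H) = -4 + H/8
z(Y) = 414*Y**2 (z(Y) = -(-414)*Y**2 = 414*Y**2)
Z(T) = -534 (Z(T) = 2*(-89*3) = 2*(-267) = -534)
V = I*sqrt(19859) (V = sqrt(-19859) = I*sqrt(19859) ≈ 140.92*I)
(V + Z(-385)) + z(c(C(0, -2))) = (I*sqrt(19859) - 534) + 414*(-4 + (1/8)*(-2)**2)**2 = (-534 + I*sqrt(19859)) + 414*(-4 + (1/8)*4)**2 = (-534 + I*sqrt(19859)) + 414*(-4 + 1/2)**2 = (-534 + I*sqrt(19859)) + 414*(-7/2)**2 = (-534 + I*sqrt(19859)) + 414*(49/4) = (-534 + I*sqrt(19859)) + 10143/2 = 9075/2 + I*sqrt(19859)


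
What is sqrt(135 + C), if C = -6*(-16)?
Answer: sqrt(231) ≈ 15.199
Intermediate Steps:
C = 96
sqrt(135 + C) = sqrt(135 + 96) = sqrt(231)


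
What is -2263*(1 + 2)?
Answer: -6789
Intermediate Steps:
-2263*(1 + 2) = -2263*3 = -6789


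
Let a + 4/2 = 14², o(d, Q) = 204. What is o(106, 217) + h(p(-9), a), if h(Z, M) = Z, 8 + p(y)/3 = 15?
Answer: 225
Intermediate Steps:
p(y) = 21 (p(y) = -24 + 3*15 = -24 + 45 = 21)
a = 194 (a = -2 + 14² = -2 + 196 = 194)
o(106, 217) + h(p(-9), a) = 204 + 21 = 225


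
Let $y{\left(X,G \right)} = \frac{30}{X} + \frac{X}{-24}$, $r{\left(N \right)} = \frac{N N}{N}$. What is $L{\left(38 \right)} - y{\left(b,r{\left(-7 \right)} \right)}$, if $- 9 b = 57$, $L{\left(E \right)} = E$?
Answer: $\frac{58103}{1368} \approx 42.473$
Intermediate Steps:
$b = - \frac{19}{3}$ ($b = \left(- \frac{1}{9}\right) 57 = - \frac{19}{3} \approx -6.3333$)
$r{\left(N \right)} = N$ ($r{\left(N \right)} = \frac{N^{2}}{N} = N$)
$y{\left(X,G \right)} = \frac{30}{X} - \frac{X}{24}$ ($y{\left(X,G \right)} = \frac{30}{X} + X \left(- \frac{1}{24}\right) = \frac{30}{X} - \frac{X}{24}$)
$L{\left(38 \right)} - y{\left(b,r{\left(-7 \right)} \right)} = 38 - \left(\frac{30}{- \frac{19}{3}} - - \frac{19}{72}\right) = 38 - \left(30 \left(- \frac{3}{19}\right) + \frac{19}{72}\right) = 38 - \left(- \frac{90}{19} + \frac{19}{72}\right) = 38 - - \frac{6119}{1368} = 38 + \frac{6119}{1368} = \frac{58103}{1368}$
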